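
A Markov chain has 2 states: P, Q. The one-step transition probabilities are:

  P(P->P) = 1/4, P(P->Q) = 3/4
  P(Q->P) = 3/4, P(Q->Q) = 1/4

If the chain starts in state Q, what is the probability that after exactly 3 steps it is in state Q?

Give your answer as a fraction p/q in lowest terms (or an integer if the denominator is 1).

Answer: 7/16

Derivation:
Computing P^3 by repeated multiplication:
P^1 =
  P: [1/4, 3/4]
  Q: [3/4, 1/4]
P^2 =
  P: [5/8, 3/8]
  Q: [3/8, 5/8]
P^3 =
  P: [7/16, 9/16]
  Q: [9/16, 7/16]

(P^3)[Q -> Q] = 7/16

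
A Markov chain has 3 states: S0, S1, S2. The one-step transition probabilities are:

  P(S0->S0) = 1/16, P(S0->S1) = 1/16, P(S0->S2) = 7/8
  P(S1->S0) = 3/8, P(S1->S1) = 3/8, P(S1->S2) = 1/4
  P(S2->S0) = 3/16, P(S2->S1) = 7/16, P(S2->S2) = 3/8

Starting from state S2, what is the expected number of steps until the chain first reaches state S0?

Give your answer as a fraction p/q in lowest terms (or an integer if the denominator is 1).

Let h_i = expected steps to first reach S0 from state i.
Boundary: h_S0 = 0.
First-step equations for the other states:
  h_S1 = 1 + 3/8*h_S0 + 3/8*h_S1 + 1/4*h_S2
  h_S2 = 1 + 3/16*h_S0 + 7/16*h_S1 + 3/8*h_S2

Substituting h_S0 = 0 and rearranging gives the linear system (I - Q) h = 1:
  [5/8, -1/4] . (h_S1, h_S2) = 1
  [-7/16, 5/8] . (h_S1, h_S2) = 1

Solving yields:
  h_S1 = 28/9
  h_S2 = 34/9

Starting state is S2, so the expected hitting time is h_S2 = 34/9.

Answer: 34/9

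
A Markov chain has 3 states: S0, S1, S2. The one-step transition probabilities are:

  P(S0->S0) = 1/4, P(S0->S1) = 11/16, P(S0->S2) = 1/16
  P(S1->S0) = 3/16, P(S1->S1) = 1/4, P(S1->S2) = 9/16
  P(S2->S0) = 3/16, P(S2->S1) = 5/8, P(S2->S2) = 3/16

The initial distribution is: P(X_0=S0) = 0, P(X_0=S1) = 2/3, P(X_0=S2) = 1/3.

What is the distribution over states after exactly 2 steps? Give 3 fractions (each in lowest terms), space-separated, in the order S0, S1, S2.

Answer: 51/256 127/256 39/128

Derivation:
Propagating the distribution step by step (d_{t+1} = d_t * P):
d_0 = (S0=0, S1=2/3, S2=1/3)
  d_1[S0] = 0*1/4 + 2/3*3/16 + 1/3*3/16 = 3/16
  d_1[S1] = 0*11/16 + 2/3*1/4 + 1/3*5/8 = 3/8
  d_1[S2] = 0*1/16 + 2/3*9/16 + 1/3*3/16 = 7/16
d_1 = (S0=3/16, S1=3/8, S2=7/16)
  d_2[S0] = 3/16*1/4 + 3/8*3/16 + 7/16*3/16 = 51/256
  d_2[S1] = 3/16*11/16 + 3/8*1/4 + 7/16*5/8 = 127/256
  d_2[S2] = 3/16*1/16 + 3/8*9/16 + 7/16*3/16 = 39/128
d_2 = (S0=51/256, S1=127/256, S2=39/128)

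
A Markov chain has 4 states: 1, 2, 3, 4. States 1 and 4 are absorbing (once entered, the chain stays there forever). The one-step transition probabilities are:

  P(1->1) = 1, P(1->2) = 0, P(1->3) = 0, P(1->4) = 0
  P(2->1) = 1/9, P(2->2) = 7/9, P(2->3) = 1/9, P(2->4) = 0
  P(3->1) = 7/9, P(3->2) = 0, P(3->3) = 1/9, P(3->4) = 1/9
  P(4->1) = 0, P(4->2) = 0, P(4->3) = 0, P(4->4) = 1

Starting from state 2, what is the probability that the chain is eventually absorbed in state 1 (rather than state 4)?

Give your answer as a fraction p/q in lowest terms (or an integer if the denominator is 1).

Let a_i = P(absorbed in 1 | start in state i).
Boundary conditions: a_1 = 1, a_4 = 0.
For each transient state i, a_i = sum_j P(i->j) * a_j:
  a_2 = 1/9*a_1 + 7/9*a_2 + 1/9*a_3 + 0*a_4
  a_3 = 7/9*a_1 + 0*a_2 + 1/9*a_3 + 1/9*a_4

Substituting a_1 = 1 and a_4 = 0, rearrange to (I - Q) a = r where r[i] = P(i -> 1):
  [2/9, -1/9] . (a_2, a_3) = 1/9
  [0, 8/9] . (a_2, a_3) = 7/9

Solving yields:
  a_2 = 15/16
  a_3 = 7/8

Starting state is 2, so the absorption probability is a_2 = 15/16.

Answer: 15/16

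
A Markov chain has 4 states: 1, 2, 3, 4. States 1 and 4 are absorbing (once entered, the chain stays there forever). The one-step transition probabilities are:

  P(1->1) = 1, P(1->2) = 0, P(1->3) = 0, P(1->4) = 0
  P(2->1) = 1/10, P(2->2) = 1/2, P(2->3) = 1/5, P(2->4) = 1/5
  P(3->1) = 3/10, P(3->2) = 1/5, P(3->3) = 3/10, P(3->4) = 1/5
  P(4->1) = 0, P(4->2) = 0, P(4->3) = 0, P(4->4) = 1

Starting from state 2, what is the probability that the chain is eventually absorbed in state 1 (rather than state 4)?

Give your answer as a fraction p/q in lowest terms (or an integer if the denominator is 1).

Let a_i = P(absorbed in 1 | start in state i).
Boundary conditions: a_1 = 1, a_4 = 0.
For each transient state i, a_i = sum_j P(i->j) * a_j:
  a_2 = 1/10*a_1 + 1/2*a_2 + 1/5*a_3 + 1/5*a_4
  a_3 = 3/10*a_1 + 1/5*a_2 + 3/10*a_3 + 1/5*a_4

Substituting a_1 = 1 and a_4 = 0, rearrange to (I - Q) a = r where r[i] = P(i -> 1):
  [1/2, -1/5] . (a_2, a_3) = 1/10
  [-1/5, 7/10] . (a_2, a_3) = 3/10

Solving yields:
  a_2 = 13/31
  a_3 = 17/31

Starting state is 2, so the absorption probability is a_2 = 13/31.

Answer: 13/31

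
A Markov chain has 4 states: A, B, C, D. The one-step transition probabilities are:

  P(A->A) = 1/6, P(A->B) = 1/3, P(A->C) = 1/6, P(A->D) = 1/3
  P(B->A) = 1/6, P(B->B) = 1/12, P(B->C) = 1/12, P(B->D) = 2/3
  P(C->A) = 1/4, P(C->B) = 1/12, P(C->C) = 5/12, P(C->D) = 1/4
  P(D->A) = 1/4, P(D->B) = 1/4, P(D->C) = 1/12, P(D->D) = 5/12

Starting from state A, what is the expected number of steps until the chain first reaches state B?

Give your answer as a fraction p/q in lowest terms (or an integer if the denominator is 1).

Let h_i = expected steps to first reach B from state i.
Boundary: h_B = 0.
First-step equations for the other states:
  h_A = 1 + 1/6*h_A + 1/3*h_B + 1/6*h_C + 1/3*h_D
  h_C = 1 + 1/4*h_A + 1/12*h_B + 5/12*h_C + 1/4*h_D
  h_D = 1 + 1/4*h_A + 1/4*h_B + 1/12*h_C + 5/12*h_D

Substituting h_B = 0 and rearranging gives the linear system (I - Q) h = 1:
  [5/6, -1/6, -1/3] . (h_A, h_C, h_D) = 1
  [-1/4, 7/12, -1/4] . (h_A, h_C, h_D) = 1
  [-1/4, -1/12, 7/12] . (h_A, h_C, h_D) = 1

Solving yields:
  h_A = 147/38
  h_C = 195/38
  h_D = 78/19

Starting state is A, so the expected hitting time is h_A = 147/38.

Answer: 147/38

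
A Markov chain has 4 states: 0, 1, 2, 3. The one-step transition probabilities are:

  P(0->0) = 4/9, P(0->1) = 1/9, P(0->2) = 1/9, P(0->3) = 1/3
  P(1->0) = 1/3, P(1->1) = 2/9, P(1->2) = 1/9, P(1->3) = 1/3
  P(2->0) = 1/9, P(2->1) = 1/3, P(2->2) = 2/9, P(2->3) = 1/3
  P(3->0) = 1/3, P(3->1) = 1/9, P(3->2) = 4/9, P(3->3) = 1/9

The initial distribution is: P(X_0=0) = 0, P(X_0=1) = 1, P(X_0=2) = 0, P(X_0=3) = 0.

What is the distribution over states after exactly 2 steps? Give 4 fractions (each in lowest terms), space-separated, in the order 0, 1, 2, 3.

Answer: 28/81 13/81 19/81 7/27

Derivation:
Propagating the distribution step by step (d_{t+1} = d_t * P):
d_0 = (0=0, 1=1, 2=0, 3=0)
  d_1[0] = 0*4/9 + 1*1/3 + 0*1/9 + 0*1/3 = 1/3
  d_1[1] = 0*1/9 + 1*2/9 + 0*1/3 + 0*1/9 = 2/9
  d_1[2] = 0*1/9 + 1*1/9 + 0*2/9 + 0*4/9 = 1/9
  d_1[3] = 0*1/3 + 1*1/3 + 0*1/3 + 0*1/9 = 1/3
d_1 = (0=1/3, 1=2/9, 2=1/9, 3=1/3)
  d_2[0] = 1/3*4/9 + 2/9*1/3 + 1/9*1/9 + 1/3*1/3 = 28/81
  d_2[1] = 1/3*1/9 + 2/9*2/9 + 1/9*1/3 + 1/3*1/9 = 13/81
  d_2[2] = 1/3*1/9 + 2/9*1/9 + 1/9*2/9 + 1/3*4/9 = 19/81
  d_2[3] = 1/3*1/3 + 2/9*1/3 + 1/9*1/3 + 1/3*1/9 = 7/27
d_2 = (0=28/81, 1=13/81, 2=19/81, 3=7/27)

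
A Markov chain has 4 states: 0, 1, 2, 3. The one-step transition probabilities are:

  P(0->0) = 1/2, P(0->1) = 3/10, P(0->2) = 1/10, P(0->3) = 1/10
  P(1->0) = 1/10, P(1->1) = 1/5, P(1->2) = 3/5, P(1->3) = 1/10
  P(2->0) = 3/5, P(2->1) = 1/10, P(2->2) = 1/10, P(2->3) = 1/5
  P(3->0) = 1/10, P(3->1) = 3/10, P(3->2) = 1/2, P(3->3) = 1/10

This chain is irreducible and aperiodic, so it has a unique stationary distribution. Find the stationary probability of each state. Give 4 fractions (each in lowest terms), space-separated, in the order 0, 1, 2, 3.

The stationary distribution satisfies pi = pi * P, i.e.:
  pi_0 = 1/2*pi_0 + 1/10*pi_1 + 3/5*pi_2 + 1/10*pi_3
  pi_1 = 3/10*pi_0 + 1/5*pi_1 + 1/10*pi_2 + 3/10*pi_3
  pi_2 = 1/10*pi_0 + 3/5*pi_1 + 1/10*pi_2 + 1/2*pi_3
  pi_3 = 1/10*pi_0 + 1/10*pi_1 + 1/5*pi_2 + 1/10*pi_3
with normalization: pi_0 + pi_1 + pi_2 + pi_3 = 1.

Using the first 3 balance equations plus normalization, the linear system A*pi = b is:
  [-1/2, 1/10, 3/5, 1/10] . pi = 0
  [3/10, -4/5, 1/10, 3/10] . pi = 0
  [1/10, 3/5, -9/10, 1/2] . pi = 0
  [1, 1, 1, 1] . pi = 1

Solving yields:
  pi_0 = 223/578
  pi_1 = 65/289
  pi_2 = 76/289
  pi_3 = 73/578

Verification (pi * P):
  223/578*1/2 + 65/289*1/10 + 76/289*3/5 + 73/578*1/10 = 223/578 = pi_0  (ok)
  223/578*3/10 + 65/289*1/5 + 76/289*1/10 + 73/578*3/10 = 65/289 = pi_1  (ok)
  223/578*1/10 + 65/289*3/5 + 76/289*1/10 + 73/578*1/2 = 76/289 = pi_2  (ok)
  223/578*1/10 + 65/289*1/10 + 76/289*1/5 + 73/578*1/10 = 73/578 = pi_3  (ok)

Answer: 223/578 65/289 76/289 73/578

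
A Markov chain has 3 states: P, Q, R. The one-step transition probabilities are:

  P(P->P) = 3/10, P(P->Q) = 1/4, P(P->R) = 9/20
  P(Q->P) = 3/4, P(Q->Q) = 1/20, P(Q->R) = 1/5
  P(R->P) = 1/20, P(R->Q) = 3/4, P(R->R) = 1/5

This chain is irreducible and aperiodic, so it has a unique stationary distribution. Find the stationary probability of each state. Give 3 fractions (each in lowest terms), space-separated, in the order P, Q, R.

The stationary distribution satisfies pi = pi * P, i.e.:
  pi_P = 3/10*pi_P + 3/4*pi_Q + 1/20*pi_R
  pi_Q = 1/4*pi_P + 1/20*pi_Q + 3/4*pi_R
  pi_R = 9/20*pi_P + 1/5*pi_Q + 1/5*pi_R
with normalization: pi_P + pi_Q + pi_R = 1.

Using the first 2 balance equations plus normalization, the linear system A*pi = b is:
  [-7/10, 3/4, 1/20] . pi = 0
  [1/4, -19/20, 3/4] . pi = 0
  [1, 1, 1] . pi = 1

Solving yields:
  pi_P = 122/325
  pi_Q = 43/130
  pi_R = 191/650

Verification (pi * P):
  122/325*3/10 + 43/130*3/4 + 191/650*1/20 = 122/325 = pi_P  (ok)
  122/325*1/4 + 43/130*1/20 + 191/650*3/4 = 43/130 = pi_Q  (ok)
  122/325*9/20 + 43/130*1/5 + 191/650*1/5 = 191/650 = pi_R  (ok)

Answer: 122/325 43/130 191/650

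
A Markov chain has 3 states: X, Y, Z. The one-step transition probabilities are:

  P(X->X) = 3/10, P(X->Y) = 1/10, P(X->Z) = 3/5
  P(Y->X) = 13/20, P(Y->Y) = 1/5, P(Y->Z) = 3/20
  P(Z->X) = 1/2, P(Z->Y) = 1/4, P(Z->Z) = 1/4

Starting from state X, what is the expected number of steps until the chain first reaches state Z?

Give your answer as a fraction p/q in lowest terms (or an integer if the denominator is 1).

Let h_i = expected steps to first reach Z from state i.
Boundary: h_Z = 0.
First-step equations for the other states:
  h_X = 1 + 3/10*h_X + 1/10*h_Y + 3/5*h_Z
  h_Y = 1 + 13/20*h_X + 1/5*h_Y + 3/20*h_Z

Substituting h_Z = 0 and rearranging gives the linear system (I - Q) h = 1:
  [7/10, -1/10] . (h_X, h_Y) = 1
  [-13/20, 4/5] . (h_X, h_Y) = 1

Solving yields:
  h_X = 20/11
  h_Y = 30/11

Starting state is X, so the expected hitting time is h_X = 20/11.

Answer: 20/11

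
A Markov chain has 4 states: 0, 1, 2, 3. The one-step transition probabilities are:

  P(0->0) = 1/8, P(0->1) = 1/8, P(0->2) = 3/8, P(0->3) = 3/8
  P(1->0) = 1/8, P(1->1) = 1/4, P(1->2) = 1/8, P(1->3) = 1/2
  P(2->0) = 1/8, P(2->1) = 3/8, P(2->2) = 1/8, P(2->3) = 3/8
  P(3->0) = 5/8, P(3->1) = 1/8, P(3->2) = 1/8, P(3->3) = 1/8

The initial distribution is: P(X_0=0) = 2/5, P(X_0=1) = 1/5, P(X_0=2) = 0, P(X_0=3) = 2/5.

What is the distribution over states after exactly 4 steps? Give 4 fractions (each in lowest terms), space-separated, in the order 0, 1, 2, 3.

Answer: 73/256 1017/5120 251/1280 1639/5120

Derivation:
Propagating the distribution step by step (d_{t+1} = d_t * P):
d_0 = (0=2/5, 1=1/5, 2=0, 3=2/5)
  d_1[0] = 2/5*1/8 + 1/5*1/8 + 0*1/8 + 2/5*5/8 = 13/40
  d_1[1] = 2/5*1/8 + 1/5*1/4 + 0*3/8 + 2/5*1/8 = 3/20
  d_1[2] = 2/5*3/8 + 1/5*1/8 + 0*1/8 + 2/5*1/8 = 9/40
  d_1[3] = 2/5*3/8 + 1/5*1/2 + 0*3/8 + 2/5*1/8 = 3/10
d_1 = (0=13/40, 1=3/20, 2=9/40, 3=3/10)
  d_2[0] = 13/40*1/8 + 3/20*1/8 + 9/40*1/8 + 3/10*5/8 = 11/40
  d_2[1] = 13/40*1/8 + 3/20*1/4 + 9/40*3/8 + 3/10*1/8 = 1/5
  d_2[2] = 13/40*3/8 + 3/20*1/8 + 9/40*1/8 + 3/10*1/8 = 33/160
  d_2[3] = 13/40*3/8 + 3/20*1/2 + 9/40*3/8 + 3/10*1/8 = 51/160
d_2 = (0=11/40, 1=1/5, 2=33/160, 3=51/160)
  d_3[0] = 11/40*1/8 + 1/5*1/8 + 33/160*1/8 + 51/160*5/8 = 91/320
  d_3[1] = 11/40*1/8 + 1/5*1/4 + 33/160*3/8 + 51/160*1/8 = 129/640
  d_3[2] = 11/40*3/8 + 1/5*1/8 + 33/160*1/8 + 51/160*1/8 = 31/160
  d_3[3] = 11/40*3/8 + 1/5*1/2 + 33/160*3/8 + 51/160*1/8 = 41/128
d_3 = (0=91/320, 1=129/640, 2=31/160, 3=41/128)
  d_4[0] = 91/320*1/8 + 129/640*1/8 + 31/160*1/8 + 41/128*5/8 = 73/256
  d_4[1] = 91/320*1/8 + 129/640*1/4 + 31/160*3/8 + 41/128*1/8 = 1017/5120
  d_4[2] = 91/320*3/8 + 129/640*1/8 + 31/160*1/8 + 41/128*1/8 = 251/1280
  d_4[3] = 91/320*3/8 + 129/640*1/2 + 31/160*3/8 + 41/128*1/8 = 1639/5120
d_4 = (0=73/256, 1=1017/5120, 2=251/1280, 3=1639/5120)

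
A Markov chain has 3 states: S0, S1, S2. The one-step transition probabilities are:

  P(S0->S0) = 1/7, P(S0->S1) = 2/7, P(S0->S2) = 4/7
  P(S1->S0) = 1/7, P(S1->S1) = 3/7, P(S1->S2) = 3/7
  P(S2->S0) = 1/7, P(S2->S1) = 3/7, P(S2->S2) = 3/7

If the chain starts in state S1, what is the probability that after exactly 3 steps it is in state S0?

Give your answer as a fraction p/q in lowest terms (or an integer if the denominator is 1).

Computing P^3 by repeated multiplication:
P^1 =
  S0: [1/7, 2/7, 4/7]
  S1: [1/7, 3/7, 3/7]
  S2: [1/7, 3/7, 3/7]
P^2 =
  S0: [1/7, 20/49, 22/49]
  S1: [1/7, 20/49, 22/49]
  S2: [1/7, 20/49, 22/49]
P^3 =
  S0: [1/7, 20/49, 22/49]
  S1: [1/7, 20/49, 22/49]
  S2: [1/7, 20/49, 22/49]

(P^3)[S1 -> S0] = 1/7

Answer: 1/7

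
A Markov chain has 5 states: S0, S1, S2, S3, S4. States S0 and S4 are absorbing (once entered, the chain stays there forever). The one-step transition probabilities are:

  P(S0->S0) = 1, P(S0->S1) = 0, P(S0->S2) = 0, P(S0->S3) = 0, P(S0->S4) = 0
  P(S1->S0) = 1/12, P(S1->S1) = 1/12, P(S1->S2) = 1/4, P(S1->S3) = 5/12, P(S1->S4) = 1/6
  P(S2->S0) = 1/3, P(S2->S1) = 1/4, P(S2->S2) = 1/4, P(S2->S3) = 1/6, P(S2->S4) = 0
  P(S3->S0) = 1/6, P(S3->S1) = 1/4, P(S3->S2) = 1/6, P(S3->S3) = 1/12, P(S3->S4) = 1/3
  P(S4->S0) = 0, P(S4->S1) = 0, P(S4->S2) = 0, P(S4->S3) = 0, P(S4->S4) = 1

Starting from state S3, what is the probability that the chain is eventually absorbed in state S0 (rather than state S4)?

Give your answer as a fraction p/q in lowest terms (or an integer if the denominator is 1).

Let a_i = P(absorbed in S0 | start in state i).
Boundary conditions: a_S0 = 1, a_S4 = 0.
For each transient state i, a_i = sum_j P(i->j) * a_j:
  a_S1 = 1/12*a_S0 + 1/12*a_S1 + 1/4*a_S2 + 5/12*a_S3 + 1/6*a_S4
  a_S2 = 1/3*a_S0 + 1/4*a_S1 + 1/4*a_S2 + 1/6*a_S3 + 0*a_S4
  a_S3 = 1/6*a_S0 + 1/4*a_S1 + 1/6*a_S2 + 1/12*a_S3 + 1/3*a_S4

Substituting a_S0 = 1 and a_S4 = 0, rearrange to (I - Q) a = r where r[i] = P(i -> S0):
  [11/12, -1/4, -5/12] . (a_S1, a_S2, a_S3) = 1/12
  [-1/4, 3/4, -1/6] . (a_S1, a_S2, a_S3) = 1/3
  [-1/4, -1/6, 11/12] . (a_S1, a_S2, a_S3) = 1/6

Solving yields:
  a_S1 = 369/763
  a_S2 = 537/763
  a_S3 = 337/763

Starting state is S3, so the absorption probability is a_S3 = 337/763.

Answer: 337/763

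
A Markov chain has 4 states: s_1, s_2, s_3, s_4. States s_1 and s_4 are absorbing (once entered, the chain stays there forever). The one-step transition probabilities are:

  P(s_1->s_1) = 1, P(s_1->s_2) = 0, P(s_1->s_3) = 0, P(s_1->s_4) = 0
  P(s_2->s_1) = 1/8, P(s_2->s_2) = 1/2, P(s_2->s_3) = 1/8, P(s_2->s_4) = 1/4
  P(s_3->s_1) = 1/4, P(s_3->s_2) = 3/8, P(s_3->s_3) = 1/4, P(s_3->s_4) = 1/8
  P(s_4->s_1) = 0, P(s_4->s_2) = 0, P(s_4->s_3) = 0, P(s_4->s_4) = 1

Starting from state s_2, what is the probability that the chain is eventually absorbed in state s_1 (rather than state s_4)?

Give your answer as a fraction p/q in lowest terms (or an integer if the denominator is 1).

Let a_i = P(absorbed in s_1 | start in state i).
Boundary conditions: a_s_1 = 1, a_s_4 = 0.
For each transient state i, a_i = sum_j P(i->j) * a_j:
  a_s_2 = 1/8*a_s_1 + 1/2*a_s_2 + 1/8*a_s_3 + 1/4*a_s_4
  a_s_3 = 1/4*a_s_1 + 3/8*a_s_2 + 1/4*a_s_3 + 1/8*a_s_4

Substituting a_s_1 = 1 and a_s_4 = 0, rearrange to (I - Q) a = r where r[i] = P(i -> s_1):
  [1/2, -1/8] . (a_s_2, a_s_3) = 1/8
  [-3/8, 3/4] . (a_s_2, a_s_3) = 1/4

Solving yields:
  a_s_2 = 8/21
  a_s_3 = 11/21

Starting state is s_2, so the absorption probability is a_s_2 = 8/21.

Answer: 8/21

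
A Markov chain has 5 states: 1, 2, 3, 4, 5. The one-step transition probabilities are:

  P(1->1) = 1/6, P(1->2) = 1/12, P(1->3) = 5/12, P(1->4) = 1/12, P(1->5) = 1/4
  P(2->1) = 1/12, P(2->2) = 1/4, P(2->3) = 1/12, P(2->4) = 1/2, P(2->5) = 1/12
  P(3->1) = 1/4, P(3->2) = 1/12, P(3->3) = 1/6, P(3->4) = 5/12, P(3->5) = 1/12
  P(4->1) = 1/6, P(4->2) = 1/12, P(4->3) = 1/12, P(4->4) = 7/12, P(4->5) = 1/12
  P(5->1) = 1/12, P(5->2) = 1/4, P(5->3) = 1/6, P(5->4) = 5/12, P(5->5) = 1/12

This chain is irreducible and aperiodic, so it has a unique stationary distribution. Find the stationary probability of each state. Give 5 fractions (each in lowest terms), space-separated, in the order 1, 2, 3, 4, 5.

Answer: 1253/7802 476/3901 1243/7802 3495/7802 859/7802

Derivation:
The stationary distribution satisfies pi = pi * P, i.e.:
  pi_1 = 1/6*pi_1 + 1/12*pi_2 + 1/4*pi_3 + 1/6*pi_4 + 1/12*pi_5
  pi_2 = 1/12*pi_1 + 1/4*pi_2 + 1/12*pi_3 + 1/12*pi_4 + 1/4*pi_5
  pi_3 = 5/12*pi_1 + 1/12*pi_2 + 1/6*pi_3 + 1/12*pi_4 + 1/6*pi_5
  pi_4 = 1/12*pi_1 + 1/2*pi_2 + 5/12*pi_3 + 7/12*pi_4 + 5/12*pi_5
  pi_5 = 1/4*pi_1 + 1/12*pi_2 + 1/12*pi_3 + 1/12*pi_4 + 1/12*pi_5
with normalization: pi_1 + pi_2 + pi_3 + pi_4 + pi_5 = 1.

Using the first 4 balance equations plus normalization, the linear system A*pi = b is:
  [-5/6, 1/12, 1/4, 1/6, 1/12] . pi = 0
  [1/12, -3/4, 1/12, 1/12, 1/4] . pi = 0
  [5/12, 1/12, -5/6, 1/12, 1/6] . pi = 0
  [1/12, 1/2, 5/12, -5/12, 5/12] . pi = 0
  [1, 1, 1, 1, 1] . pi = 1

Solving yields:
  pi_1 = 1253/7802
  pi_2 = 476/3901
  pi_3 = 1243/7802
  pi_4 = 3495/7802
  pi_5 = 859/7802

Verification (pi * P):
  1253/7802*1/6 + 476/3901*1/12 + 1243/7802*1/4 + 3495/7802*1/6 + 859/7802*1/12 = 1253/7802 = pi_1  (ok)
  1253/7802*1/12 + 476/3901*1/4 + 1243/7802*1/12 + 3495/7802*1/12 + 859/7802*1/4 = 476/3901 = pi_2  (ok)
  1253/7802*5/12 + 476/3901*1/12 + 1243/7802*1/6 + 3495/7802*1/12 + 859/7802*1/6 = 1243/7802 = pi_3  (ok)
  1253/7802*1/12 + 476/3901*1/2 + 1243/7802*5/12 + 3495/7802*7/12 + 859/7802*5/12 = 3495/7802 = pi_4  (ok)
  1253/7802*1/4 + 476/3901*1/12 + 1243/7802*1/12 + 3495/7802*1/12 + 859/7802*1/12 = 859/7802 = pi_5  (ok)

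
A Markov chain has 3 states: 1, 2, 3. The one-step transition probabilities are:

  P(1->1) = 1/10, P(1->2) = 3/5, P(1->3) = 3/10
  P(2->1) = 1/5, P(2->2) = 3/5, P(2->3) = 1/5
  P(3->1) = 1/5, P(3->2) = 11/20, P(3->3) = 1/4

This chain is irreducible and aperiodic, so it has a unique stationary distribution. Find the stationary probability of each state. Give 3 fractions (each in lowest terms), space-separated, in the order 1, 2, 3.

The stationary distribution satisfies pi = pi * P, i.e.:
  pi_1 = 1/10*pi_1 + 1/5*pi_2 + 1/5*pi_3
  pi_2 = 3/5*pi_1 + 3/5*pi_2 + 11/20*pi_3
  pi_3 = 3/10*pi_1 + 1/5*pi_2 + 1/4*pi_3
with normalization: pi_1 + pi_2 + pi_3 = 1.

Using the first 2 balance equations plus normalization, the linear system A*pi = b is:
  [-9/10, 1/5, 1/5] . pi = 0
  [3/5, -2/5, 11/20] . pi = 0
  [1, 1, 1] . pi = 1

Solving yields:
  pi_1 = 2/11
  pi_2 = 123/209
  pi_3 = 48/209

Verification (pi * P):
  2/11*1/10 + 123/209*1/5 + 48/209*1/5 = 2/11 = pi_1  (ok)
  2/11*3/5 + 123/209*3/5 + 48/209*11/20 = 123/209 = pi_2  (ok)
  2/11*3/10 + 123/209*1/5 + 48/209*1/4 = 48/209 = pi_3  (ok)

Answer: 2/11 123/209 48/209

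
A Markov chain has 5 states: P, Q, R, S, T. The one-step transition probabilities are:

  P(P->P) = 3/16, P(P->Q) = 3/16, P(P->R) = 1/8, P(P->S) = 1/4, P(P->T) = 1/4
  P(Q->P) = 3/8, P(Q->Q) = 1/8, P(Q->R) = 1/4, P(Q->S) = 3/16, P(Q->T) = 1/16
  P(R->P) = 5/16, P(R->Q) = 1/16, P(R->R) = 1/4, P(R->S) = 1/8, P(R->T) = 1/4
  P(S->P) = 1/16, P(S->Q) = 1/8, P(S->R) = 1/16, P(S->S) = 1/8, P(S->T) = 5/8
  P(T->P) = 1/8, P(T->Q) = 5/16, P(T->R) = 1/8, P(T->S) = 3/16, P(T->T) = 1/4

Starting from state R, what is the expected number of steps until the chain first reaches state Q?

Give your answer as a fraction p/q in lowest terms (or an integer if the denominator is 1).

Answer: 18656/3261

Derivation:
Let h_i = expected steps to first reach Q from state i.
Boundary: h_Q = 0.
First-step equations for the other states:
  h_P = 1 + 3/16*h_P + 3/16*h_Q + 1/8*h_R + 1/4*h_S + 1/4*h_T
  h_R = 1 + 5/16*h_P + 1/16*h_Q + 1/4*h_R + 1/8*h_S + 1/4*h_T
  h_S = 1 + 1/16*h_P + 1/8*h_Q + 1/16*h_R + 1/8*h_S + 5/8*h_T
  h_T = 1 + 1/8*h_P + 5/16*h_Q + 1/8*h_R + 3/16*h_S + 1/4*h_T

Substituting h_Q = 0 and rearranging gives the linear system (I - Q) h = 1:
  [13/16, -1/8, -1/4, -1/4] . (h_P, h_R, h_S, h_T) = 1
  [-5/16, 3/4, -1/8, -1/4] . (h_P, h_R, h_S, h_T) = 1
  [-1/16, -1/16, 7/8, -5/8] . (h_P, h_R, h_S, h_T) = 1
  [-1/8, -1/8, -3/16, 3/4] . (h_P, h_R, h_S, h_T) = 1

Solving yields:
  h_P = 16336/3261
  h_R = 18656/3261
  h_S = 16432/3261
  h_T = 14288/3261

Starting state is R, so the expected hitting time is h_R = 18656/3261.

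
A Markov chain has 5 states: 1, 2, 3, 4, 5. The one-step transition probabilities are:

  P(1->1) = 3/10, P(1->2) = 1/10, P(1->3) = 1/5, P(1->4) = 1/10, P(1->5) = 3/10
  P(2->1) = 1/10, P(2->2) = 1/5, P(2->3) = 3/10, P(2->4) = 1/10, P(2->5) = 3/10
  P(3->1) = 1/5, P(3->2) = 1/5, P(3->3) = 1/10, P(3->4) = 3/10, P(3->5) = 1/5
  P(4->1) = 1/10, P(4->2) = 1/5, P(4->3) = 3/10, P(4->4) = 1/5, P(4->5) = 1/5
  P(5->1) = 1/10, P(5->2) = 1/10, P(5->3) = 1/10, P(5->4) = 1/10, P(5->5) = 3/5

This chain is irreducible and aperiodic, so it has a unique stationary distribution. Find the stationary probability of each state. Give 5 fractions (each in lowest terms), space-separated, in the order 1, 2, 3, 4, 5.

The stationary distribution satisfies pi = pi * P, i.e.:
  pi_1 = 3/10*pi_1 + 1/10*pi_2 + 1/5*pi_3 + 1/10*pi_4 + 1/10*pi_5
  pi_2 = 1/10*pi_1 + 1/5*pi_2 + 1/5*pi_3 + 1/5*pi_4 + 1/10*pi_5
  pi_3 = 1/5*pi_1 + 3/10*pi_2 + 1/10*pi_3 + 3/10*pi_4 + 1/10*pi_5
  pi_4 = 1/10*pi_1 + 1/10*pi_2 + 3/10*pi_3 + 1/5*pi_4 + 1/10*pi_5
  pi_5 = 3/10*pi_1 + 3/10*pi_2 + 1/5*pi_3 + 1/5*pi_4 + 3/5*pi_5
with normalization: pi_1 + pi_2 + pi_3 + pi_4 + pi_5 = 1.

Using the first 4 balance equations plus normalization, the linear system A*pi = b is:
  [-7/10, 1/10, 1/5, 1/10, 1/10] . pi = 0
  [1/10, -4/5, 1/5, 1/5, 1/10] . pi = 0
  [1/5, 3/10, -9/10, 3/10, 1/10] . pi = 0
  [1/10, 1/10, 3/10, -4/5, 1/10] . pi = 0
  [1, 1, 1, 1, 1] . pi = 1

Solving yields:
  pi_1 = 871/5935
  pi_2 = 873/5935
  pi_3 = 1033/5935
  pi_4 = 889/5935
  pi_5 = 2269/5935

Verification (pi * P):
  871/5935*3/10 + 873/5935*1/10 + 1033/5935*1/5 + 889/5935*1/10 + 2269/5935*1/10 = 871/5935 = pi_1  (ok)
  871/5935*1/10 + 873/5935*1/5 + 1033/5935*1/5 + 889/5935*1/5 + 2269/5935*1/10 = 873/5935 = pi_2  (ok)
  871/5935*1/5 + 873/5935*3/10 + 1033/5935*1/10 + 889/5935*3/10 + 2269/5935*1/10 = 1033/5935 = pi_3  (ok)
  871/5935*1/10 + 873/5935*1/10 + 1033/5935*3/10 + 889/5935*1/5 + 2269/5935*1/10 = 889/5935 = pi_4  (ok)
  871/5935*3/10 + 873/5935*3/10 + 1033/5935*1/5 + 889/5935*1/5 + 2269/5935*3/5 = 2269/5935 = pi_5  (ok)

Answer: 871/5935 873/5935 1033/5935 889/5935 2269/5935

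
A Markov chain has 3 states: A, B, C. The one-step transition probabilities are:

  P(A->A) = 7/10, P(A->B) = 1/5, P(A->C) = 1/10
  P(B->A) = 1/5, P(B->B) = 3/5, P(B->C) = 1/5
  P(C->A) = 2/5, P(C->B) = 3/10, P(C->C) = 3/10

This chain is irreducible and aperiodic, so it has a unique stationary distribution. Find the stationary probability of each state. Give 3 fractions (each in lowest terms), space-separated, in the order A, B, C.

Answer: 22/47 17/47 8/47

Derivation:
The stationary distribution satisfies pi = pi * P, i.e.:
  pi_A = 7/10*pi_A + 1/5*pi_B + 2/5*pi_C
  pi_B = 1/5*pi_A + 3/5*pi_B + 3/10*pi_C
  pi_C = 1/10*pi_A + 1/5*pi_B + 3/10*pi_C
with normalization: pi_A + pi_B + pi_C = 1.

Using the first 2 balance equations plus normalization, the linear system A*pi = b is:
  [-3/10, 1/5, 2/5] . pi = 0
  [1/5, -2/5, 3/10] . pi = 0
  [1, 1, 1] . pi = 1

Solving yields:
  pi_A = 22/47
  pi_B = 17/47
  pi_C = 8/47

Verification (pi * P):
  22/47*7/10 + 17/47*1/5 + 8/47*2/5 = 22/47 = pi_A  (ok)
  22/47*1/5 + 17/47*3/5 + 8/47*3/10 = 17/47 = pi_B  (ok)
  22/47*1/10 + 17/47*1/5 + 8/47*3/10 = 8/47 = pi_C  (ok)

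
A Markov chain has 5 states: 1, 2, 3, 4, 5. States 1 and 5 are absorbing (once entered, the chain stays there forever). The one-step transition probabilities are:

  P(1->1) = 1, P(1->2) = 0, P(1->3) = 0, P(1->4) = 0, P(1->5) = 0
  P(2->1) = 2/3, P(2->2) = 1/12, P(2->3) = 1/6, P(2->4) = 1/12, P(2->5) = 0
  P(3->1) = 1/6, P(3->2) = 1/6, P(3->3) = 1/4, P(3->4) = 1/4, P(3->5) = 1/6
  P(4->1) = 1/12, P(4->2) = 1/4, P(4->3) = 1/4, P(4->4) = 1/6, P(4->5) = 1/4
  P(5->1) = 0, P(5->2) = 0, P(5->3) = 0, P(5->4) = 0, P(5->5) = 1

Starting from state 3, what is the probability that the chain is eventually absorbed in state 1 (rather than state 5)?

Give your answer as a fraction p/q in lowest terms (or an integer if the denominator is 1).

Answer: 481/800

Derivation:
Let a_i = P(absorbed in 1 | start in state i).
Boundary conditions: a_1 = 1, a_5 = 0.
For each transient state i, a_i = sum_j P(i->j) * a_j:
  a_2 = 2/3*a_1 + 1/12*a_2 + 1/6*a_3 + 1/12*a_4 + 0*a_5
  a_3 = 1/6*a_1 + 1/6*a_2 + 1/4*a_3 + 1/4*a_4 + 1/6*a_5
  a_4 = 1/12*a_1 + 1/4*a_2 + 1/4*a_3 + 1/6*a_4 + 1/4*a_5

Substituting a_1 = 1 and a_5 = 0, rearrange to (I - Q) a = r where r[i] = P(i -> 1):
  [11/12, -1/6, -1/12] . (a_2, a_3, a_4) = 2/3
  [-1/6, 3/4, -1/4] . (a_2, a_3, a_4) = 1/6
  [-1/4, -1/4, 5/6] . (a_2, a_3, a_4) = 1/12

Solving yields:
  a_2 = 709/800
  a_3 = 481/800
  a_4 = 437/800

Starting state is 3, so the absorption probability is a_3 = 481/800.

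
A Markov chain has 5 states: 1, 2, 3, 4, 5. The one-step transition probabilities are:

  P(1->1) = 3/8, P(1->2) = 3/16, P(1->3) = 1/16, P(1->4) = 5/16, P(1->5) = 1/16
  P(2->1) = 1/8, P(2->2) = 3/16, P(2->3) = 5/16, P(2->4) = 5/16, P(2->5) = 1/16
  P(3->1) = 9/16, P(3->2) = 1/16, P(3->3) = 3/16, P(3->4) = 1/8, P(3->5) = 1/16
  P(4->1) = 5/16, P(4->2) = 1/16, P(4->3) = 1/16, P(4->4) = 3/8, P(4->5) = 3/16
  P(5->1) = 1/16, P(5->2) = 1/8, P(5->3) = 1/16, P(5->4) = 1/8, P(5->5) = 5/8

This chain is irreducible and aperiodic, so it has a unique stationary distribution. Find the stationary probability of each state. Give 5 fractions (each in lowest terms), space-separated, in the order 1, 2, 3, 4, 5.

Answer: 79/284 1621/12780 344/3195 856/3195 701/3195

Derivation:
The stationary distribution satisfies pi = pi * P, i.e.:
  pi_1 = 3/8*pi_1 + 1/8*pi_2 + 9/16*pi_3 + 5/16*pi_4 + 1/16*pi_5
  pi_2 = 3/16*pi_1 + 3/16*pi_2 + 1/16*pi_3 + 1/16*pi_4 + 1/8*pi_5
  pi_3 = 1/16*pi_1 + 5/16*pi_2 + 3/16*pi_3 + 1/16*pi_4 + 1/16*pi_5
  pi_4 = 5/16*pi_1 + 5/16*pi_2 + 1/8*pi_3 + 3/8*pi_4 + 1/8*pi_5
  pi_5 = 1/16*pi_1 + 1/16*pi_2 + 1/16*pi_3 + 3/16*pi_4 + 5/8*pi_5
with normalization: pi_1 + pi_2 + pi_3 + pi_4 + pi_5 = 1.

Using the first 4 balance equations plus normalization, the linear system A*pi = b is:
  [-5/8, 1/8, 9/16, 5/16, 1/16] . pi = 0
  [3/16, -13/16, 1/16, 1/16, 1/8] . pi = 0
  [1/16, 5/16, -13/16, 1/16, 1/16] . pi = 0
  [5/16, 5/16, 1/8, -5/8, 1/8] . pi = 0
  [1, 1, 1, 1, 1] . pi = 1

Solving yields:
  pi_1 = 79/284
  pi_2 = 1621/12780
  pi_3 = 344/3195
  pi_4 = 856/3195
  pi_5 = 701/3195

Verification (pi * P):
  79/284*3/8 + 1621/12780*1/8 + 344/3195*9/16 + 856/3195*5/16 + 701/3195*1/16 = 79/284 = pi_1  (ok)
  79/284*3/16 + 1621/12780*3/16 + 344/3195*1/16 + 856/3195*1/16 + 701/3195*1/8 = 1621/12780 = pi_2  (ok)
  79/284*1/16 + 1621/12780*5/16 + 344/3195*3/16 + 856/3195*1/16 + 701/3195*1/16 = 344/3195 = pi_3  (ok)
  79/284*5/16 + 1621/12780*5/16 + 344/3195*1/8 + 856/3195*3/8 + 701/3195*1/8 = 856/3195 = pi_4  (ok)
  79/284*1/16 + 1621/12780*1/16 + 344/3195*1/16 + 856/3195*3/16 + 701/3195*5/8 = 701/3195 = pi_5  (ok)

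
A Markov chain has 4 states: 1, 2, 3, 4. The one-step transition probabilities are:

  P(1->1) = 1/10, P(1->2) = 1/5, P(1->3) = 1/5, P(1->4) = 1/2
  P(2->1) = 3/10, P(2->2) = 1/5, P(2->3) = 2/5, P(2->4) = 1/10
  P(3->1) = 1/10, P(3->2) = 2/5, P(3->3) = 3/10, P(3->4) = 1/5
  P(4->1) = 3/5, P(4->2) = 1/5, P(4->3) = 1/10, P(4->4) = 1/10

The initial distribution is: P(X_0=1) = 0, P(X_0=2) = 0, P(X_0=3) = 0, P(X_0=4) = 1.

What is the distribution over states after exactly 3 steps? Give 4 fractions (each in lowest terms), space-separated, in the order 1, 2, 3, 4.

Answer: 319/1000 31/125 233/1000 1/5

Derivation:
Propagating the distribution step by step (d_{t+1} = d_t * P):
d_0 = (1=0, 2=0, 3=0, 4=1)
  d_1[1] = 0*1/10 + 0*3/10 + 0*1/10 + 1*3/5 = 3/5
  d_1[2] = 0*1/5 + 0*1/5 + 0*2/5 + 1*1/5 = 1/5
  d_1[3] = 0*1/5 + 0*2/5 + 0*3/10 + 1*1/10 = 1/10
  d_1[4] = 0*1/2 + 0*1/10 + 0*1/5 + 1*1/10 = 1/10
d_1 = (1=3/5, 2=1/5, 3=1/10, 4=1/10)
  d_2[1] = 3/5*1/10 + 1/5*3/10 + 1/10*1/10 + 1/10*3/5 = 19/100
  d_2[2] = 3/5*1/5 + 1/5*1/5 + 1/10*2/5 + 1/10*1/5 = 11/50
  d_2[3] = 3/5*1/5 + 1/5*2/5 + 1/10*3/10 + 1/10*1/10 = 6/25
  d_2[4] = 3/5*1/2 + 1/5*1/10 + 1/10*1/5 + 1/10*1/10 = 7/20
d_2 = (1=19/100, 2=11/50, 3=6/25, 4=7/20)
  d_3[1] = 19/100*1/10 + 11/50*3/10 + 6/25*1/10 + 7/20*3/5 = 319/1000
  d_3[2] = 19/100*1/5 + 11/50*1/5 + 6/25*2/5 + 7/20*1/5 = 31/125
  d_3[3] = 19/100*1/5 + 11/50*2/5 + 6/25*3/10 + 7/20*1/10 = 233/1000
  d_3[4] = 19/100*1/2 + 11/50*1/10 + 6/25*1/5 + 7/20*1/10 = 1/5
d_3 = (1=319/1000, 2=31/125, 3=233/1000, 4=1/5)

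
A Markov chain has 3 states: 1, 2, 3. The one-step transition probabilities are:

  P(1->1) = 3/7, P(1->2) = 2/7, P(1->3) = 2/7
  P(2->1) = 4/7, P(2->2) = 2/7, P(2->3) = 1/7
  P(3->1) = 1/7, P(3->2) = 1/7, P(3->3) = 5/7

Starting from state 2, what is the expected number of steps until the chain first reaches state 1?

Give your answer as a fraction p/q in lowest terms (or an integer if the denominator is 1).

Answer: 7/3

Derivation:
Let h_i = expected steps to first reach 1 from state i.
Boundary: h_1 = 0.
First-step equations for the other states:
  h_2 = 1 + 4/7*h_1 + 2/7*h_2 + 1/7*h_3
  h_3 = 1 + 1/7*h_1 + 1/7*h_2 + 5/7*h_3

Substituting h_1 = 0 and rearranging gives the linear system (I - Q) h = 1:
  [5/7, -1/7] . (h_2, h_3) = 1
  [-1/7, 2/7] . (h_2, h_3) = 1

Solving yields:
  h_2 = 7/3
  h_3 = 14/3

Starting state is 2, so the expected hitting time is h_2 = 7/3.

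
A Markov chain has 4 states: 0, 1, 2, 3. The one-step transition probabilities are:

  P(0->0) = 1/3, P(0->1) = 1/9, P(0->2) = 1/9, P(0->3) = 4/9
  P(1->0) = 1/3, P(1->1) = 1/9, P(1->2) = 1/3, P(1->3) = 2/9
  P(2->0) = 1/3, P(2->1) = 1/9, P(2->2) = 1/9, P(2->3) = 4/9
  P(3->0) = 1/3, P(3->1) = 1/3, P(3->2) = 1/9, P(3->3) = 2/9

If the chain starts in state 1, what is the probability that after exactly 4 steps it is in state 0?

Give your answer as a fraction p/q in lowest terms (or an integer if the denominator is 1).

Computing P^4 by repeated multiplication:
P^1 =
  0: [1/3, 1/9, 1/9, 4/9]
  1: [1/3, 1/9, 1/3, 2/9]
  2: [1/3, 1/9, 1/9, 4/9]
  3: [1/3, 1/3, 1/9, 2/9]
P^2 =
  0: [1/3, 17/81, 11/81, 26/81]
  1: [1/3, 13/81, 11/81, 10/27]
  2: [1/3, 17/81, 11/81, 26/81]
  3: [1/3, 13/81, 5/27, 26/81]
P^3 =
  0: [1/3, 133/729, 115/729, 238/729]
  1: [1/3, 47/243, 107/729, 238/729]
  2: [1/3, 133/729, 115/729, 238/729]
  3: [1/3, 133/729, 107/729, 82/243]
P^4 =
  0: [1/3, 1205/6561, 995/6561, 2174/6561]
  1: [1/3, 1205/6561, 337/2187, 2158/6561]
  2: [1/3, 1205/6561, 995/6561, 2174/6561]
  3: [1/3, 407/2187, 995/6561, 2158/6561]

(P^4)[1 -> 0] = 1/3

Answer: 1/3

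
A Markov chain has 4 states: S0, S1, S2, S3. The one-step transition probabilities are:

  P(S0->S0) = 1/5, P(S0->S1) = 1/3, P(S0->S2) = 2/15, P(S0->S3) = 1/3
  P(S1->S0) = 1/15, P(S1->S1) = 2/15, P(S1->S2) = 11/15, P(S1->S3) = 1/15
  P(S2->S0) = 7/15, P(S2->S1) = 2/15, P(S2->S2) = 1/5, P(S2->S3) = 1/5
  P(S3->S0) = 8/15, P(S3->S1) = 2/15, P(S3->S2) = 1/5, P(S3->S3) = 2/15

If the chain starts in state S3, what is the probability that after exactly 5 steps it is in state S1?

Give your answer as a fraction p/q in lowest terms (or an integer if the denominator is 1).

Answer: 49963/253125

Derivation:
Computing P^5 by repeated multiplication:
P^1 =
  S0: [1/5, 1/3, 2/15, 1/3]
  S1: [1/15, 2/15, 11/15, 1/15]
  S2: [7/15, 2/15, 1/5, 1/5]
  S3: [8/15, 2/15, 1/5, 2/15]
P^2 =
  S0: [68/225, 13/75, 82/225, 4/25]
  S1: [2/5, 11/75, 4/15, 14/75]
  S2: [68/225, 17/75, 6/25, 52/225]
  S3: [7/25, 6/25, 53/225, 11/45]
P^3 =
  S0: [221/675, 218/1125, 919/3375, 697/3375]
  S1: [353/1125, 16/75, 283/1125, 83/375]
  S2: [1049/3375, 218/1125, 203/675, 73/375]
  S3: [1054/3375, 71/375, 116/375, 638/3375]
P^4 =
  S0: [5326/16875, 671/3375, 14252/50625, 2066/10125]
  S1: [5272/16875, 1103/5625, 4942/16875, 3352/16875]
  S2: [16162/50625, 3299/16875, 14308/50625, 10258/50625]
  S3: [16213/50625, 3304/16875, 14183/50625, 3439/16875]
P^5 =
  S0: [240403/759375, 16576/84375, 72139/253125, 153371/759375]
  S1: [5369/16875, 16522/84375, 2873/10125, 51199/253125]
  S2: [80201/253125, 49912/253125, 214889/759375, 154147/759375]
  S3: [240368/759375, 49963/253125, 214958/759375, 30832/151875]

(P^5)[S3 -> S1] = 49963/253125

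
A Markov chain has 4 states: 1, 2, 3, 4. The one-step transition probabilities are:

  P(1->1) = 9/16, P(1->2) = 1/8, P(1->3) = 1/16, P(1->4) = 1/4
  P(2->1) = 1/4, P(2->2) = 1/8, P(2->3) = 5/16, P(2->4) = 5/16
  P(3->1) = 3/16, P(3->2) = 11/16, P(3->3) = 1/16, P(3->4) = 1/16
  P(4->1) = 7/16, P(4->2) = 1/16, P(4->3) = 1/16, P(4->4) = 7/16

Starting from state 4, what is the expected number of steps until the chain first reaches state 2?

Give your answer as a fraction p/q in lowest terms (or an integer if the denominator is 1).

Answer: 448/59

Derivation:
Let h_i = expected steps to first reach 2 from state i.
Boundary: h_2 = 0.
First-step equations for the other states:
  h_1 = 1 + 9/16*h_1 + 1/8*h_2 + 1/16*h_3 + 1/4*h_4
  h_3 = 1 + 3/16*h_1 + 11/16*h_2 + 1/16*h_3 + 1/16*h_4
  h_4 = 1 + 7/16*h_1 + 1/16*h_2 + 1/16*h_3 + 7/16*h_4

Substituting h_2 = 0 and rearranging gives the linear system (I - Q) h = 1:
  [7/16, -1/16, -1/4] . (h_1, h_3, h_4) = 1
  [-3/16, 15/16, -1/16] . (h_1, h_3, h_4) = 1
  [-7/16, -1/16, 9/16] . (h_1, h_3, h_4) = 1

Solving yields:
  h_1 = 416/59
  h_3 = 176/59
  h_4 = 448/59

Starting state is 4, so the expected hitting time is h_4 = 448/59.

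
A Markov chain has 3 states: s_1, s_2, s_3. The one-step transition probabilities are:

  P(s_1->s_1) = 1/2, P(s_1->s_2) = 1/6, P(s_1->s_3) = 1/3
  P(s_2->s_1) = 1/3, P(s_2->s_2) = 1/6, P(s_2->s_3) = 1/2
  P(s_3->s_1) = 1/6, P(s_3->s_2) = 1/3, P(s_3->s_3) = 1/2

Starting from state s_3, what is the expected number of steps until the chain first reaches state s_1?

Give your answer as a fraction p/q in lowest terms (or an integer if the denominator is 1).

Answer: 14/3

Derivation:
Let h_i = expected steps to first reach s_1 from state i.
Boundary: h_s_1 = 0.
First-step equations for the other states:
  h_s_2 = 1 + 1/3*h_s_1 + 1/6*h_s_2 + 1/2*h_s_3
  h_s_3 = 1 + 1/6*h_s_1 + 1/3*h_s_2 + 1/2*h_s_3

Substituting h_s_1 = 0 and rearranging gives the linear system (I - Q) h = 1:
  [5/6, -1/2] . (h_s_2, h_s_3) = 1
  [-1/3, 1/2] . (h_s_2, h_s_3) = 1

Solving yields:
  h_s_2 = 4
  h_s_3 = 14/3

Starting state is s_3, so the expected hitting time is h_s_3 = 14/3.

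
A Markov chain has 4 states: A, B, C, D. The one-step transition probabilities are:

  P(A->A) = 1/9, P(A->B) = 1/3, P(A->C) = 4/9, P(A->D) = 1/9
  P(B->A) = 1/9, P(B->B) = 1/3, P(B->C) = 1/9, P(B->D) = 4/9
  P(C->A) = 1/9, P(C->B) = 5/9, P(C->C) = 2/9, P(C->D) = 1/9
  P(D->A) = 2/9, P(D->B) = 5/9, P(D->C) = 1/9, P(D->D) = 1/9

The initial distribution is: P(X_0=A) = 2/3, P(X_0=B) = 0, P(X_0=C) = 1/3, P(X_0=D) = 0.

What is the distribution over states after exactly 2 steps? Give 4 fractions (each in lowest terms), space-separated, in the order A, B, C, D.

Answer: 10/81 107/243 46/243 20/81

Derivation:
Propagating the distribution step by step (d_{t+1} = d_t * P):
d_0 = (A=2/3, B=0, C=1/3, D=0)
  d_1[A] = 2/3*1/9 + 0*1/9 + 1/3*1/9 + 0*2/9 = 1/9
  d_1[B] = 2/3*1/3 + 0*1/3 + 1/3*5/9 + 0*5/9 = 11/27
  d_1[C] = 2/3*4/9 + 0*1/9 + 1/3*2/9 + 0*1/9 = 10/27
  d_1[D] = 2/3*1/9 + 0*4/9 + 1/3*1/9 + 0*1/9 = 1/9
d_1 = (A=1/9, B=11/27, C=10/27, D=1/9)
  d_2[A] = 1/9*1/9 + 11/27*1/9 + 10/27*1/9 + 1/9*2/9 = 10/81
  d_2[B] = 1/9*1/3 + 11/27*1/3 + 10/27*5/9 + 1/9*5/9 = 107/243
  d_2[C] = 1/9*4/9 + 11/27*1/9 + 10/27*2/9 + 1/9*1/9 = 46/243
  d_2[D] = 1/9*1/9 + 11/27*4/9 + 10/27*1/9 + 1/9*1/9 = 20/81
d_2 = (A=10/81, B=107/243, C=46/243, D=20/81)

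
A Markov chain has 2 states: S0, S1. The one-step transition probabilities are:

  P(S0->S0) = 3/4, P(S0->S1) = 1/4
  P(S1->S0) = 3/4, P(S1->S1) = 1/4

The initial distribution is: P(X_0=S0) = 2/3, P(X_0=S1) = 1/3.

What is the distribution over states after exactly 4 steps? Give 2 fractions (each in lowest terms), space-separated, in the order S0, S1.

Answer: 3/4 1/4

Derivation:
Propagating the distribution step by step (d_{t+1} = d_t * P):
d_0 = (S0=2/3, S1=1/3)
  d_1[S0] = 2/3*3/4 + 1/3*3/4 = 3/4
  d_1[S1] = 2/3*1/4 + 1/3*1/4 = 1/4
d_1 = (S0=3/4, S1=1/4)
  d_2[S0] = 3/4*3/4 + 1/4*3/4 = 3/4
  d_2[S1] = 3/4*1/4 + 1/4*1/4 = 1/4
d_2 = (S0=3/4, S1=1/4)
  d_3[S0] = 3/4*3/4 + 1/4*3/4 = 3/4
  d_3[S1] = 3/4*1/4 + 1/4*1/4 = 1/4
d_3 = (S0=3/4, S1=1/4)
  d_4[S0] = 3/4*3/4 + 1/4*3/4 = 3/4
  d_4[S1] = 3/4*1/4 + 1/4*1/4 = 1/4
d_4 = (S0=3/4, S1=1/4)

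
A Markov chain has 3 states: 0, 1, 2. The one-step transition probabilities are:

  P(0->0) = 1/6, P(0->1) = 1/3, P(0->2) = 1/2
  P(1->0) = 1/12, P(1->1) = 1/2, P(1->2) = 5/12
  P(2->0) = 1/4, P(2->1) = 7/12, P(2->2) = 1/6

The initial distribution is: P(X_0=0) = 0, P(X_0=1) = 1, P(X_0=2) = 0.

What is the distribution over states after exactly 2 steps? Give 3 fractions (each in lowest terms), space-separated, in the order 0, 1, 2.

Propagating the distribution step by step (d_{t+1} = d_t * P):
d_0 = (0=0, 1=1, 2=0)
  d_1[0] = 0*1/6 + 1*1/12 + 0*1/4 = 1/12
  d_1[1] = 0*1/3 + 1*1/2 + 0*7/12 = 1/2
  d_1[2] = 0*1/2 + 1*5/12 + 0*1/6 = 5/12
d_1 = (0=1/12, 1=1/2, 2=5/12)
  d_2[0] = 1/12*1/6 + 1/2*1/12 + 5/12*1/4 = 23/144
  d_2[1] = 1/12*1/3 + 1/2*1/2 + 5/12*7/12 = 25/48
  d_2[2] = 1/12*1/2 + 1/2*5/12 + 5/12*1/6 = 23/72
d_2 = (0=23/144, 1=25/48, 2=23/72)

Answer: 23/144 25/48 23/72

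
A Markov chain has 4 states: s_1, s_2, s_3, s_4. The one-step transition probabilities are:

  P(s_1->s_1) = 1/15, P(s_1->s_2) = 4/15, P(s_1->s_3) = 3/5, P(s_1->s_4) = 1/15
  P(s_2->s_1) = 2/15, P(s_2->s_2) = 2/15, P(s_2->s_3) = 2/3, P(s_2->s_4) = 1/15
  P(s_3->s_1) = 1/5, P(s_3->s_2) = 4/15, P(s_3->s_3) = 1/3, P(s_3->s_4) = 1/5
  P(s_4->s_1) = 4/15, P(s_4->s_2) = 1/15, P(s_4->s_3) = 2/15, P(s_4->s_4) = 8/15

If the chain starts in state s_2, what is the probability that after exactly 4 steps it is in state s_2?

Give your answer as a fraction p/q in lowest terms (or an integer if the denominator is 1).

Answer: 10067/50625

Derivation:
Computing P^4 by repeated multiplication:
P^1 =
  s_1: [1/15, 4/15, 3/5, 1/15]
  s_2: [2/15, 2/15, 2/3, 1/15]
  s_3: [1/5, 4/15, 1/3, 1/5]
  s_4: [4/15, 1/15, 2/15, 8/15]
P^2 =
  s_1: [8/45, 49/225, 32/75, 8/45]
  s_2: [8/45, 53/225, 2/5, 14/75]
  s_3: [38/225, 43/225, 98/225, 46/225]
  s_4: [44/225, 34/225, 8/25, 1/3]
P^3 =
  s_1: [586/3375, 682/3375, 94/225, 697/3375]
  s_2: [584/3375, 668/3375, 1424/3375, 233/1125]
  s_3: [602/3375, 676/3375, 1354/3375, 743/3375]
  s_4: [628/3375, 607/3375, 1246/3375, 298/1125]
P^4 =
  s_1: [8968/50625, 2009/10125, 2282/5625, 11074/50625]
  s_2: [2996/16875, 10067/50625, 6818/16875, 11116/50625]
  s_3: [2996/16875, 9919/50625, 20434/50625, 11284/50625]
  s_4: [3052/16875, 9604/50625, 1316/3375, 97/405]

(P^4)[s_2 -> s_2] = 10067/50625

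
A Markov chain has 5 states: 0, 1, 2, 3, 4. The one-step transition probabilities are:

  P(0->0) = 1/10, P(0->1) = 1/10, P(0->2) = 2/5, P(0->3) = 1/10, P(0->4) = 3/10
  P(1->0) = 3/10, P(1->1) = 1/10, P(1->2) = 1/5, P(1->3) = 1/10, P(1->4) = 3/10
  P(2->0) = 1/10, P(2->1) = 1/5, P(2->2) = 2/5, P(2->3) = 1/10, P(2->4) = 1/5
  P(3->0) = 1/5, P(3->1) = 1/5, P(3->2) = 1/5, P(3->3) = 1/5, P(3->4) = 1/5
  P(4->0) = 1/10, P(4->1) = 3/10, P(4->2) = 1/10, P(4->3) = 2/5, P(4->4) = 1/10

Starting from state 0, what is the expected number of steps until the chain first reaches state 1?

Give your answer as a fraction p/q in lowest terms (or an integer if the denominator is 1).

Let h_i = expected steps to first reach 1 from state i.
Boundary: h_1 = 0.
First-step equations for the other states:
  h_0 = 1 + 1/10*h_0 + 1/10*h_1 + 2/5*h_2 + 1/10*h_3 + 3/10*h_4
  h_2 = 1 + 1/10*h_0 + 1/5*h_1 + 2/5*h_2 + 1/10*h_3 + 1/5*h_4
  h_3 = 1 + 1/5*h_0 + 1/5*h_1 + 1/5*h_2 + 1/5*h_3 + 1/5*h_4
  h_4 = 1 + 1/10*h_0 + 3/10*h_1 + 1/10*h_2 + 2/5*h_3 + 1/10*h_4

Substituting h_1 = 0 and rearranging gives the linear system (I - Q) h = 1:
  [9/10, -2/5, -1/10, -3/10] . (h_0, h_2, h_3, h_4) = 1
  [-1/10, 3/5, -1/10, -1/5] . (h_0, h_2, h_3, h_4) = 1
  [-1/5, -1/5, 4/5, -1/5] . (h_0, h_2, h_3, h_4) = 1
  [-1/10, -1/10, -2/5, 9/10] . (h_0, h_2, h_3, h_4) = 1

Solving yields:
  h_0 = 5385/1024
  h_2 = 4935/1024
  h_3 = 4985/1024
  h_4 = 1125/256

Starting state is 0, so the expected hitting time is h_0 = 5385/1024.

Answer: 5385/1024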